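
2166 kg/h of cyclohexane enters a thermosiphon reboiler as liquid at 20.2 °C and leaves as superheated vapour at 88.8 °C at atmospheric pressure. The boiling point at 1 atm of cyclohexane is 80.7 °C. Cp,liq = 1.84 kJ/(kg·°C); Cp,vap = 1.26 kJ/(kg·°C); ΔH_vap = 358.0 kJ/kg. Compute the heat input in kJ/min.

Q = 17300 kJ/min

liquid 20.2→80.7 °C: 111.32 kJ/kg
vaporisation at 80.7 °C: 358 kJ/kg
vapour 80.7→88.8 °C: 10.206 kJ/kg
Δh = 111.32 + 358 + 10.206 = 479.53 kJ/kg
Q = ṁ·Δh = 2166 kg/h × 479.53 kJ/kg = 1.0387e+06 kJ/h
|Q| = 288.51 kW = 17311 kJ/min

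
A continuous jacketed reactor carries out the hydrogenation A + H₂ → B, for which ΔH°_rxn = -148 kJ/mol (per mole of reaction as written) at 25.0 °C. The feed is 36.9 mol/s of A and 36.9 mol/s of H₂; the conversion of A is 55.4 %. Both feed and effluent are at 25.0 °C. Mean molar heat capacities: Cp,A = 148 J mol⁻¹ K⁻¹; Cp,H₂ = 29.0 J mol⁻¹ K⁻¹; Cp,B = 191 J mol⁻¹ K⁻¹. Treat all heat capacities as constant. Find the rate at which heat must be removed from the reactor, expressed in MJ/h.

Q_out = 10900 MJ/h

Extent of reaction ξ = 0.554 × 36.9 = 20.443 mol/s
Reaction term: ξ·ΔH°_rxn = 20.443 × -148 = -3025.5 kJ/s
Q = ΔH = -3025.5 kJ/s = -3025.5 kW
Heat removed = 10892 MJ/h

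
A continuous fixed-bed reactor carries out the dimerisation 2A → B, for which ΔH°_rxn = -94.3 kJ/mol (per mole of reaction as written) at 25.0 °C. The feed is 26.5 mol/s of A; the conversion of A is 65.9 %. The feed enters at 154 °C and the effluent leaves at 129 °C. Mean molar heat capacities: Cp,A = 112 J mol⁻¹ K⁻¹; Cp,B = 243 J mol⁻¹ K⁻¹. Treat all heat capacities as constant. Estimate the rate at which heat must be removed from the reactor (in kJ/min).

Q_out = 52800 kJ/min

Extent of reaction ξ = 0.659 × 26.5 / 2 = 8.7317 mol/s
Reaction term: ξ·ΔH°_rxn = 8.7317 × -94.3 = -823.4 kJ/s
Sensible, feed 154→25 °C: -382.87 kJ/s
Outlet flows (mol/s): A 9.0365, B 8.7317
Sensible, products 25→129 °C: 325.93 kJ/s
Q = ΔH = -880.35 kJ/s = -880.35 kW
Heat removed = 52821 kJ/min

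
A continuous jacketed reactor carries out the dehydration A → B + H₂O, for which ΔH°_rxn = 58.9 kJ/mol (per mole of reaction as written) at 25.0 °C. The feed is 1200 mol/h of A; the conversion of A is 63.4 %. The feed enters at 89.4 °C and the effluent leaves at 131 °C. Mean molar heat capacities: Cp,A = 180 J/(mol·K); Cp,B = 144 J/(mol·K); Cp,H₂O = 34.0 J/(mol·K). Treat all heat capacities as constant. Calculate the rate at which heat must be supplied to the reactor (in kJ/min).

Extent of reaction ξ = 0.634 × 1200 = 760.8 mol/h
Reaction term: ξ·ΔH°_rxn = 760.8 × 58.9 = 44811 kJ/h
Sensible, feed 89.4→25 °C: -13910 kJ/h
Outlet flows (mol/h): A 439.2, B 760.8, H₂O 760.8
Sensible, products 25→131 °C: 22735 kJ/h
Q = ΔH = 53635 kJ/h = 14.899 kW
Heat supplied = 893.92 kJ/min

Q_in = 894 kJ/min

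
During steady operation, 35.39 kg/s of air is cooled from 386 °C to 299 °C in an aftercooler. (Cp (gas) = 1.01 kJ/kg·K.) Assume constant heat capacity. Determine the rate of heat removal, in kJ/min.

Q = ṁ·Cp·ΔT = 35.39 × 1.01 × (299 − 386) = -3109.7 kJ/s
Cooling duty = 186580 kJ/min

Q_c = 187000 kJ/min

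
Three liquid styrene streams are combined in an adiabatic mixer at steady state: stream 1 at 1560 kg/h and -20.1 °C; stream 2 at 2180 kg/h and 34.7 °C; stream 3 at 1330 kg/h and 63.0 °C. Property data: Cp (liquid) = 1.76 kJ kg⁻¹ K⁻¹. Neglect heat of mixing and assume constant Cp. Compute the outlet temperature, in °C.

T_out = 25.3 °C

Energy balance with Q = 0: Σ ṁᵢCp,ᵢ(T_out − Tᵢ) = 0
T_out = Σ ṁᵢCp,ᵢTᵢ / Σ ṁᵢCp,ᵢ
      = 225420 / 8923.2 = 25.262 °C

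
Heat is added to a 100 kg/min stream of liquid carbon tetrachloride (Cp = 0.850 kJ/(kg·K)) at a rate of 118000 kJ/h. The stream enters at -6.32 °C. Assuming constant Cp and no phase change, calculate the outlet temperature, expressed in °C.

Q = 118000 kJ/h = 1966.7 kJ/min
ΔT = Q/(ṁ·Cp) = 1966.7/(100×0.850) = 23.137 K
T_out = -6.32 + 23.137 = 16.817 °C

T_out = 16.8 °C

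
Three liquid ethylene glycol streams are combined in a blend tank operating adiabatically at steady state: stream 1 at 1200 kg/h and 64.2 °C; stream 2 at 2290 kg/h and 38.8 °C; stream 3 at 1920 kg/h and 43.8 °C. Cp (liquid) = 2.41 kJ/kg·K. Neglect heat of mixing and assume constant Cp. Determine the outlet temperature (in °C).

Adiabatic, steady state ⇒ Σ ṁᵢCp,ᵢ(T_out − Tᵢ) = 0
Σ ṁᵢCp,ᵢTᵢ = 1200×2.41×64.2 + 2290×2.41×38.8 + 1920×2.41×43.8 = 602470
Σ ṁᵢCp,ᵢ = 1200×2.41 + 2290×2.41 + 1920×2.41 = 13038
T_out = 602470 / 13038 = 46.209 °C

T_out = 46.2 °C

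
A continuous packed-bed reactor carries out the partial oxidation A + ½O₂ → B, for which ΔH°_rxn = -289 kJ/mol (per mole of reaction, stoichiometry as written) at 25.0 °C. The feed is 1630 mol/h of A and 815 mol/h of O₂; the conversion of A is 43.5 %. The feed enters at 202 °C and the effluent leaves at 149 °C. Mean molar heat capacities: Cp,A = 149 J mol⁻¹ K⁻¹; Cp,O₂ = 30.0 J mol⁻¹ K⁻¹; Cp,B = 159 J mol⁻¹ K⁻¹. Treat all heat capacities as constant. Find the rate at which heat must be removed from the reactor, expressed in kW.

Q_out = 61.0 kW

Extent of reaction ξ = 0.435 × 1630 = 709.05 mol/h
Reaction term: ξ·ΔH°_rxn = 709.05 × -289 = -204920 kJ/h
Sensible, feed 202→25 °C: -47316 kJ/h
Outlet flows (mol/h): A 920.95, O₂ 460.48, B 709.05
Sensible, products 25→149 °C: 32708 kJ/h
Q = ΔH = -219520 kJ/h = -60.979 kW
Heat removed = 60.979 kW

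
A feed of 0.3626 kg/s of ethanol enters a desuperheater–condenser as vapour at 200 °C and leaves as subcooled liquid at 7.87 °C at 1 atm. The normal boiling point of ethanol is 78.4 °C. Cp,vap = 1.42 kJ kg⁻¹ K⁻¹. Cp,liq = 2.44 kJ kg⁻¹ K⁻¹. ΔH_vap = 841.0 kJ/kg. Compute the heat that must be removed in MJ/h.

vapour 200→78.4 °C: -172.67 kJ/kg
condensation at 78.4 °C: -841 kJ/kg
liquid 78.4→7.87 °C: -172.09 kJ/kg
Δh = -172.67 + -841 + -172.09 = -1185.8 kJ/kg
Q = ṁ·Δh = 0.3626 kg/s × -1185.8 kJ/kg = -429.96 kJ/s
|Q| = 429.96 kW = 1547.9 MJ/h

Q_c = 1550 MJ/h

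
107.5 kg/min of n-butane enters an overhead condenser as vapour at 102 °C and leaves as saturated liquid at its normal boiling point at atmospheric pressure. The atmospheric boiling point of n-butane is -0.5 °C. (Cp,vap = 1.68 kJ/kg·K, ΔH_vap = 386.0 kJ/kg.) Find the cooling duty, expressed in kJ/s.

vapour 102→-0.5 °C: -172.2 kJ/kg
condensation at -0.5 °C: -386 kJ/kg
Δh = -172.2 + -386 = -558.2 kJ/kg
Q = ṁ·Δh = 107.5 kg/min × -558.2 kJ/kg = -60007 kJ/min
|Q| = 1000.1 kW

Q_c = 1000 kJ/s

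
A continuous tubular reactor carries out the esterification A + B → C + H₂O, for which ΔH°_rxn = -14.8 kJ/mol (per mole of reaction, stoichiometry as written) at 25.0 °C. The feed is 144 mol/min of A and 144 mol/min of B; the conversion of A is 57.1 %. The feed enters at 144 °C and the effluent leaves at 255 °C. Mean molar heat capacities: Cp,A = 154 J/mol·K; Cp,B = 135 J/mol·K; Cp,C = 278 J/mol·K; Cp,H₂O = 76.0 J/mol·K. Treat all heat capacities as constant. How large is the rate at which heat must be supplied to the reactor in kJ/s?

Extent of reaction ξ = 0.571 × 144 = 82.224 mol/min
Reaction term: ξ·ΔH°_rxn = 82.224 × -14.8 = -1216.9 kJ/min
Sensible, feed 144→25 °C: -4952.3 kJ/min
Outlet flows (mol/min): A 61.776, B 61.776, C 82.224, H₂O 82.224
Sensible, products 25→255 °C: 10801 kJ/min
Q = ΔH = 4631.7 kJ/min = 77.195 kW
Heat supplied = 77.195 kJ/s

Q_in = 77.2 kJ/s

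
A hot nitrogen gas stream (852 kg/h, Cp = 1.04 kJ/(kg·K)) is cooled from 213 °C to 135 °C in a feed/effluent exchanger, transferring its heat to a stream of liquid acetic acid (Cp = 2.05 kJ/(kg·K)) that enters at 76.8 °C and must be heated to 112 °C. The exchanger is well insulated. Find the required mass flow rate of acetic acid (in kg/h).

Heat released by hot stream: Q = 852 × 1.04 × (213 − 135) = 69114 kJ/h
Energy balance on cold side (adiabatic exchanger): Q = ṁ_c·Cp_c·(T_c,out − T_c,in)
ṁ_c = 69114 / [2.05 × (112 − 76.8)] = 957.79 kg/h

ṁ_c = 958 kg/h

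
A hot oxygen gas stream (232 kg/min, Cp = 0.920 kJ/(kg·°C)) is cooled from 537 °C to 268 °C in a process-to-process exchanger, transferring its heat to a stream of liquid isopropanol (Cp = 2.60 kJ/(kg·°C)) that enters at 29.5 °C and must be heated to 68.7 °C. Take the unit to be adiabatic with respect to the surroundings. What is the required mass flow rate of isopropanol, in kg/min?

ṁ_c = 563 kg/min

Heat released by hot stream: Q = 232 × 0.920 × (537 − 268) = 57415 kJ/min
Energy balance on cold side (adiabatic exchanger): Q = ṁ_c·Cp_c·(T_c,out − T_c,in)
ṁ_c = 57415 / [2.60 × (68.7 − 29.5)] = 563.34 kg/min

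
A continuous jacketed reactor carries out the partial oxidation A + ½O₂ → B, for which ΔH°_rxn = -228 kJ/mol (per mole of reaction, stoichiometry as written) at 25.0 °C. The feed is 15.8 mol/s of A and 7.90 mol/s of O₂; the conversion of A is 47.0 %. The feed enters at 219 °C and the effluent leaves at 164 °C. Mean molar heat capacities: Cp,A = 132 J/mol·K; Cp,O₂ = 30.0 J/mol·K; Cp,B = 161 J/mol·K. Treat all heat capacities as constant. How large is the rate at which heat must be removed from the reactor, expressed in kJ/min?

Q_out = 108000 kJ/min

Extent of reaction ξ = 0.470 × 15.8 = 7.426 mol/s
Reaction term: ξ·ΔH°_rxn = 7.426 × -228 = -1693.1 kJ/s
Sensible, feed 219→25 °C: -450.58 kJ/s
Outlet flows (mol/s): A 8.374, O₂ 4.187, B 7.426
Sensible, products 25→164 °C: 337.29 kJ/s
Q = ΔH = -1806.4 kJ/s = -1806.4 kW
Heat removed = 108390 kJ/min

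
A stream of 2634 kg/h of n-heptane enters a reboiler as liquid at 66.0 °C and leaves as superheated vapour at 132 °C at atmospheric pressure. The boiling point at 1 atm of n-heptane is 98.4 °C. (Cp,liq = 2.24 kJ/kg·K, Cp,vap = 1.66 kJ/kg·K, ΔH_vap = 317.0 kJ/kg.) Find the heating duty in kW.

Q = 326 kW

liquid 66.0→98.4 °C: 72.576 kJ/kg
vaporisation at 98.4 °C: 317 kJ/kg
vapour 98.4→132 °C: 55.776 kJ/kg
Δh = 72.576 + 317 + 55.776 = 445.35 kJ/kg
Q = ṁ·Δh = 2634 kg/h × 445.35 kJ/kg = 1.1731e+06 kJ/h
|Q| = 325.85 kW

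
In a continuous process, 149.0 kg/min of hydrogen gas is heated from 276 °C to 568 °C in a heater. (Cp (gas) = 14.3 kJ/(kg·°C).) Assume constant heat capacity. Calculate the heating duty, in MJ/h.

Q = ṁ·Cp·ΔT = 149.0 × 14.3 × (568 − 276) = 622160 kJ/min
Converting: 622160 / 60 s = 10369 kW
Heating duty = 37330 MJ/h

Q = 37300 MJ/h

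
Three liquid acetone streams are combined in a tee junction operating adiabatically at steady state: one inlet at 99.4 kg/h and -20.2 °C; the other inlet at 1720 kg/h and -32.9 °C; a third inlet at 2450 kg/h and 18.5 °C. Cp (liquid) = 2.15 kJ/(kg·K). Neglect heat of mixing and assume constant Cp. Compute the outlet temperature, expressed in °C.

No heat crosses the boundary, so H_out = H_in.
T_out = Σ ṁᵢCp,ᵢTᵢ / Σ ṁᵢCp,ᵢ
      = -28532 / 9179.2 = -3.1084 °C

T_out = -3.11 °C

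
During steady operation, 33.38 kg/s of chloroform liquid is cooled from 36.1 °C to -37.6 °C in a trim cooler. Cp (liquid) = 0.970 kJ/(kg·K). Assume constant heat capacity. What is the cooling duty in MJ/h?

Q = ṁ·Cp·ΔT = 33.38 × 0.970 × (-37.6 − 36.1) = -2386.3 kJ/s
Cooling duty = 8590.7 MJ/h

Q_c = 8590 MJ/h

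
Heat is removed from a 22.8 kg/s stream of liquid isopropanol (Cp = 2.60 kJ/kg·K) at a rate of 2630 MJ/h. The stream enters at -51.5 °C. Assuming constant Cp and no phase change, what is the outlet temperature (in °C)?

T_out = -63.8 °C

Q = 2630 MJ/h = 730.56 kJ/s
ΔT = Q/(ṁ·Cp) = 730.56/(22.8×2.60) = 12.324 K
T_out = -51.5 − 12.324 = -63.824 °C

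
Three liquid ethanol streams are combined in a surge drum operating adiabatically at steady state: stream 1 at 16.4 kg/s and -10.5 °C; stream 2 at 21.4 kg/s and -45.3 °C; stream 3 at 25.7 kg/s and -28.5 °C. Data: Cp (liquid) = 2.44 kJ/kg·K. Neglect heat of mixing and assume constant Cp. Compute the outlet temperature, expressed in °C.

T_out = -29.5 °C

Adiabatic, steady state ⇒ Σ ṁᵢCp,ᵢ(T_out − Tᵢ) = 0
T_out = Σ ṁᵢCp,ᵢTᵢ / Σ ṁᵢCp,ᵢ
      = -4572.7 / 154.94 = -29.513 °C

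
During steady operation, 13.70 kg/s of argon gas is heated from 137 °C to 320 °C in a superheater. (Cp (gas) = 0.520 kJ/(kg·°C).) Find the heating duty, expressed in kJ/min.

Q = 78200 kJ/min

Q = ṁ·Cp·ΔT = 13.70 × 0.520 × (320 − 137) = 1303.7 kJ/s
Heating duty = 78222 kJ/min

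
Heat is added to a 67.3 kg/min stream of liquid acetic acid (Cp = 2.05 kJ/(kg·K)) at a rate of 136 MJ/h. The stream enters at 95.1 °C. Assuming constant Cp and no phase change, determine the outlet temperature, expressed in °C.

T_out = 112 °C

Q = 136 MJ/h = 2266.7 kJ/min
ΔT = Q/(ṁ·Cp) = 2266.7/(67.3×2.05) = 16.429 K
T_out = 95.1 + 16.429 = 111.53 °C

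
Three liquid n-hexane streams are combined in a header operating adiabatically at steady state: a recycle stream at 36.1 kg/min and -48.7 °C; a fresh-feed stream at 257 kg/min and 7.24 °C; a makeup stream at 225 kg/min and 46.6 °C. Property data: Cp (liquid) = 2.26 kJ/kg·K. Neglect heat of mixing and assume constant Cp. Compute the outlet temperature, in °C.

T_out = 20.4 °C

Adiabatic, steady state ⇒ Σ ṁᵢCp,ᵢ(T_out − Tᵢ) = 0
Σ ṁᵢCp,ᵢTᵢ = 36.1×2.26×-48.7 + 257×2.26×7.24 + 225×2.26×46.6 = 23928
Σ ṁᵢCp,ᵢ = 36.1×2.26 + 257×2.26 + 225×2.26 = 1170.9
T_out = 23928 / 1170.9 = 20.435 °C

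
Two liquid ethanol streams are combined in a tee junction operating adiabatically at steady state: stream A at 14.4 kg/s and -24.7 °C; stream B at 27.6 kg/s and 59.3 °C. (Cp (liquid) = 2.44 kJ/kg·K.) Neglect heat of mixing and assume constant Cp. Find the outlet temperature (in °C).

T_out = 30.5 °C

Energy balance with Q = 0: Σ ṁᵢCp,ᵢ(T_out − Tᵢ) = 0
T_out = Σ ṁᵢCp,ᵢTᵢ / Σ ṁᵢCp,ᵢ
      = 3125.6 / 102.48 = 30.5 °C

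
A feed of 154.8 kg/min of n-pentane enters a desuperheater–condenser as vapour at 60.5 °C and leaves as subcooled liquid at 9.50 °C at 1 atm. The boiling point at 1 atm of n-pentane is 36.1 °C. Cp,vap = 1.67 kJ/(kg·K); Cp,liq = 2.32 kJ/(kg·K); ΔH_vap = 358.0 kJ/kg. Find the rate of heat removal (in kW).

Q_c = 1190 kW

vapour 60.5→36.1 °C: -40.748 kJ/kg
condensation at 36.1 °C: -358 kJ/kg
liquid 36.1→9.50 °C: -61.712 kJ/kg
Δh = -40.748 + -358 + -61.712 = -460.46 kJ/kg
Q = ṁ·Δh = 154.8 kg/min × -460.46 kJ/kg = -71279 kJ/min
|Q| = 1188 kW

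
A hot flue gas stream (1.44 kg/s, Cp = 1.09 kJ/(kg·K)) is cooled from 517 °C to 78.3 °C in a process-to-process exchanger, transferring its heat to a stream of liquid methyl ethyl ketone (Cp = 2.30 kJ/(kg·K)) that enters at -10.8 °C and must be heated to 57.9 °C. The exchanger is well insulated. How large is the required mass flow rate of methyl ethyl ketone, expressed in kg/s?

ṁ_c = 4.36 kg/s

Heat released by hot stream: Q = 1.44 × 1.09 × (517 − 78.3) = 688.58 kJ/s
Energy balance on cold side (adiabatic exchanger): Q = ṁ_c·Cp_c·(T_c,out − T_c,in)
ṁ_c = 688.58 / [2.30 × (57.9 − -10.8)] = 4.3578 kg/s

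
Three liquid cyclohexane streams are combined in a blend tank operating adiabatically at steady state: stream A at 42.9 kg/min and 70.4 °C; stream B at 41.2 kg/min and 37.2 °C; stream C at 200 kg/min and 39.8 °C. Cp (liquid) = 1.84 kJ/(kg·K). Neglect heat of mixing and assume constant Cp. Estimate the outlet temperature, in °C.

T_out = 44.0 °C

Energy balance with Q = 0: Σ ṁᵢCp,ᵢ(T_out − Tᵢ) = 0
Σ ṁᵢCp,ᵢTᵢ = 42.9×1.84×70.4 + 41.2×1.84×37.2 + 200×1.84×39.8 = 23024
Σ ṁᵢCp,ᵢ = 42.9×1.84 + 41.2×1.84 + 200×1.84 = 522.74
T_out = 23024 / 522.74 = 44.044 °C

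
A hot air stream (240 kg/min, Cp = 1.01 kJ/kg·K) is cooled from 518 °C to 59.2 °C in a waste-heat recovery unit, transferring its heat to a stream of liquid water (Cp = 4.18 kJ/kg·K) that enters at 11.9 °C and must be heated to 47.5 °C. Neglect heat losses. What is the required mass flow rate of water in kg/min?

Heat released by hot stream: Q = 240 × 1.01 × (518 − 59.2) = 111210 kJ/min
Energy balance on cold side (adiabatic exchanger): Q = ṁ_c·Cp_c·(T_c,out − T_c,in)
ṁ_c = 111210 / [4.18 × (47.5 − 11.9)] = 747.36 kg/min

ṁ_c = 747 kg/min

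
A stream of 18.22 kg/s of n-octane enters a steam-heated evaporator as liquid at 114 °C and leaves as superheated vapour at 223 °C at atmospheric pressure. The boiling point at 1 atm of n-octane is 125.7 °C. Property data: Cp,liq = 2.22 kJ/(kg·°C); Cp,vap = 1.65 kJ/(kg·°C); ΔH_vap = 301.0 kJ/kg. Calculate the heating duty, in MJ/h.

liquid 114→125.7 °C: 25.974 kJ/kg
vaporisation at 125.7 °C: 301 kJ/kg
vapour 125.7→223 °C: 160.54 kJ/kg
Δh = 25.974 + 301 + 160.54 = 487.52 kJ/kg
Q = ṁ·Δh = 18.22 kg/s × 487.52 kJ/kg = 8882.6 kJ/s
|Q| = 8882.6 kW = 31977 MJ/h

Q = 32000 MJ/h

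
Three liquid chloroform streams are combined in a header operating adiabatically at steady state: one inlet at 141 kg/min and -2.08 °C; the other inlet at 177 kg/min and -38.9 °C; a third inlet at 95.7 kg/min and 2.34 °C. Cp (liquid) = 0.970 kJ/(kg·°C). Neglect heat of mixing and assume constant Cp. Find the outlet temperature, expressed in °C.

T_out = -16.8 °C

No heat crosses the boundary, so H_out = H_in.
T_out = Σ ṁᵢCp,ᵢTᵢ / Σ ṁᵢCp,ᵢ
      = -6746 / 401.29 = -16.811 °C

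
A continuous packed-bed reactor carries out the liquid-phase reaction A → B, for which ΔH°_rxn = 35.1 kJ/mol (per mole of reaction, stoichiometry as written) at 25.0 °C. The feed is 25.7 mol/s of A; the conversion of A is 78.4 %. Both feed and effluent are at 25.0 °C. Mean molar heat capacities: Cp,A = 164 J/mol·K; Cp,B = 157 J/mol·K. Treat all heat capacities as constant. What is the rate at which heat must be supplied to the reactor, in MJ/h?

Extent of reaction ξ = 0.784 × 25.7 = 20.149 mol/s
Reaction term: ξ·ΔH°_rxn = 20.149 × 35.1 = 707.22 kJ/s
Q = ΔH = 707.22 kJ/s = 707.22 kW
Heat supplied = 2546 MJ/h

Q_in = 2550 MJ/h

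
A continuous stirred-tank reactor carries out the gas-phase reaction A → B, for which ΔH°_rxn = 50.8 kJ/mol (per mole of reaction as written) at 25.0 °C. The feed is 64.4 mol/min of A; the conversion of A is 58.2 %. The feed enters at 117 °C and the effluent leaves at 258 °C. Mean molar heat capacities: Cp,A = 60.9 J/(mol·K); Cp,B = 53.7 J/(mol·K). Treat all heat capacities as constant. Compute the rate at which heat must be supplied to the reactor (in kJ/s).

Extent of reaction ξ = 0.582 × 64.4 = 37.481 mol/min
Reaction term: ξ·ΔH°_rxn = 37.481 × 50.8 = 1904 kJ/min
Sensible, feed 117→25 °C: -360.82 kJ/min
Outlet flows (mol/min): A 26.919, B 37.481
Sensible, products 25→258 °C: 850.94 kJ/min
Q = ΔH = 2394.1 kJ/min = 39.902 kW
Heat supplied = 39.902 kJ/s

Q_in = 39.9 kJ/s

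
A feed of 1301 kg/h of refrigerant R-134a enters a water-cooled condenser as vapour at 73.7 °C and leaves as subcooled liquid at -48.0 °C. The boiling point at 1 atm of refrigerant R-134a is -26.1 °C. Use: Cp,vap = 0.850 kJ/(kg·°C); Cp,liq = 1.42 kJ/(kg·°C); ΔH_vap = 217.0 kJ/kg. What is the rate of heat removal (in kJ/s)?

Q_c = 120 kJ/s

vapour 73.7→-26.1 °C: -84.83 kJ/kg
condensation at -26.1 °C: -217 kJ/kg
liquid -26.1→-48.0 °C: -31.098 kJ/kg
Δh = -84.83 + -217 + -31.098 = -332.93 kJ/kg
Q = ṁ·Δh = 1301 kg/h × -332.93 kJ/kg = -433140 kJ/h
|Q| = 120.32 kW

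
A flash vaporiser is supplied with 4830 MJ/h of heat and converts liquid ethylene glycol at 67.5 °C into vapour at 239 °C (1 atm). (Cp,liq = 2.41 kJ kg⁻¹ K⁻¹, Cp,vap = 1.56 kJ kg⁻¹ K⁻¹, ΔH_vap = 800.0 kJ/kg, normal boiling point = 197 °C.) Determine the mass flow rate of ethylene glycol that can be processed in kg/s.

Δh = 2.41×(197−67.5) + 800.0 + 1.56×(239−197) = 1177.6 kJ/kg
Q = 4830 MJ/h = 1341.7 kJ/s = 1341.7 kJ/s
ṁ = Q/Δh = 1341.7 / 1177.6 = 1.1393 kg/s

ṁ = 1.14 kg/s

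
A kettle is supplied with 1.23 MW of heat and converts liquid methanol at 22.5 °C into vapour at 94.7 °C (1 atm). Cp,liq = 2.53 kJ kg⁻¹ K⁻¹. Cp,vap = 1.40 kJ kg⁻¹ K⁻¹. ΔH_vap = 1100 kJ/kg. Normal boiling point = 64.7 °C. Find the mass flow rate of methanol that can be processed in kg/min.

Δh = 2.53×(64.7−22.5) + 1100 + 1.40×(94.7−64.7) = 1248.8 kJ/kg
Q = 1.23 MW = 1230 kJ/s = 73800 kJ/min
ṁ = Q/Δh = 73800 / 1248.8 = 59.098 kg/min

ṁ = 59.1 kg/min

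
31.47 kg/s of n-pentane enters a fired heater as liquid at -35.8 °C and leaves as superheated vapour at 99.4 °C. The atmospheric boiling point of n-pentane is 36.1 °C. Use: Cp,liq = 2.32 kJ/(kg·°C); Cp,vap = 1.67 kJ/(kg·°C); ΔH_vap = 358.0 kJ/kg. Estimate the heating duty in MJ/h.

Q = 71400 MJ/h

liquid -35.8→36.1 °C: 166.81 kJ/kg
vaporisation at 36.1 °C: 358 kJ/kg
vapour 36.1→99.4 °C: 105.71 kJ/kg
Δh = 166.81 + 358 + 105.71 = 630.52 kJ/kg
Q = ṁ·Δh = 31.47 kg/s × 630.52 kJ/kg = 19842 kJ/s
|Q| = 19842 kW = 71433 MJ/h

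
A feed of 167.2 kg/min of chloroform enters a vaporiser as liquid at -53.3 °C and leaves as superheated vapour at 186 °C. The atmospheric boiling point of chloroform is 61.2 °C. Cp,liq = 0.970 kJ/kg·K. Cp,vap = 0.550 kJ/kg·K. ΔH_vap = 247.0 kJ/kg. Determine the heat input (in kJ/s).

Q = 1190 kJ/s

liquid -53.3→61.2 °C: 111.06 kJ/kg
vaporisation at 61.2 °C: 247 kJ/kg
vapour 61.2→186 °C: 68.64 kJ/kg
Δh = 111.06 + 247 + 68.64 = 426.7 kJ/kg
Q = ṁ·Δh = 167.2 kg/min × 426.7 kJ/kg = 71345 kJ/min
|Q| = 1189.1 kW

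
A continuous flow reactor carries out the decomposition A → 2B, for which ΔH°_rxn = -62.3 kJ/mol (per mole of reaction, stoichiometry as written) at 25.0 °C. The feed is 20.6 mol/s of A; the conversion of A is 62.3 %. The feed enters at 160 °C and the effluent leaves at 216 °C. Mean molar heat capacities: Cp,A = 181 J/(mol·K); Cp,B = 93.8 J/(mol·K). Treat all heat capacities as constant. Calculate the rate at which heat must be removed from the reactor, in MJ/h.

Q_out = 2070 MJ/h

Extent of reaction ξ = 0.623 × 20.6 = 12.834 mol/s
Reaction term: ξ·ΔH°_rxn = 12.834 × -62.3 = -799.55 kJ/s
Sensible, feed 160→25 °C: -503.36 kJ/s
Outlet flows (mol/s): A 7.7662, B 25.668
Sensible, products 25→216 °C: 728.34 kJ/s
Q = ΔH = -574.57 kJ/s = -574.57 kW
Heat removed = 2068.4 MJ/h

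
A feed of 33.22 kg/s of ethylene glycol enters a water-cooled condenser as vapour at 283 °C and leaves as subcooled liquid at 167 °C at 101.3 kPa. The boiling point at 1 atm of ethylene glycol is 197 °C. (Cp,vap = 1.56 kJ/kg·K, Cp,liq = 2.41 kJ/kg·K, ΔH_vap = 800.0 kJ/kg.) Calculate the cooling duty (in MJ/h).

Q_c = 120000 MJ/h

vapour 283→197 °C: -134.16 kJ/kg
condensation at 197 °C: -800 kJ/kg
liquid 197→167 °C: -72.3 kJ/kg
Δh = -134.16 + -800 + -72.3 = -1006.5 kJ/kg
Q = ṁ·Δh = 33.22 kg/s × -1006.5 kJ/kg = -33435 kJ/s
|Q| = 33435 kW = 120360 MJ/h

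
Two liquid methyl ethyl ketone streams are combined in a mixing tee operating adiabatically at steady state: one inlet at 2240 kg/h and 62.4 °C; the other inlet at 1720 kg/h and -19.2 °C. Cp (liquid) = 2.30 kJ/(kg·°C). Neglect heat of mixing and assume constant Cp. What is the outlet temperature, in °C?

T_out = 27.0 °C

Adiabatic, steady state ⇒ Σ ṁᵢCp,ᵢ(T_out − Tᵢ) = 0
T_out = Σ ṁᵢCp,ᵢTᵢ / Σ ṁᵢCp,ᵢ
      = 245530 / 9108 = 26.958 °C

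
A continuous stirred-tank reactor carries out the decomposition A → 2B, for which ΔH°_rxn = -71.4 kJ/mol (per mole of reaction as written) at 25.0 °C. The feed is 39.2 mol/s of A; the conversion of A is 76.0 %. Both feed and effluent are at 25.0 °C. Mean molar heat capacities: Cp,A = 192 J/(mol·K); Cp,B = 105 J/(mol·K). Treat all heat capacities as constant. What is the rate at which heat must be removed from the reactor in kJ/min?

Q_out = 128000 kJ/min

Extent of reaction ξ = 0.760 × 39.2 = 29.792 mol/s
Reaction term: ξ·ΔH°_rxn = 29.792 × -71.4 = -2127.1 kJ/s
Q = ΔH = -2127.1 kJ/s = -2127.1 kW
Heat removed = 127630 kJ/min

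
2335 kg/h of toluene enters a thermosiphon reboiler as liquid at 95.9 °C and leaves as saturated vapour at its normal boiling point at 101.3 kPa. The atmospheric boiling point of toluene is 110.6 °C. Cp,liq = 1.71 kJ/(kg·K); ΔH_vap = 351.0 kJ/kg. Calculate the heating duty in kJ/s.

liquid 95.9→110.6 °C: 25.137 kJ/kg
vaporisation at 110.6 °C: 351 kJ/kg
Δh = 25.137 + 351 = 376.14 kJ/kg
Q = ṁ·Δh = 2335 kg/h × 376.14 kJ/kg = 878280 kJ/h
|Q| = 243.97 kW

Q = 244 kJ/s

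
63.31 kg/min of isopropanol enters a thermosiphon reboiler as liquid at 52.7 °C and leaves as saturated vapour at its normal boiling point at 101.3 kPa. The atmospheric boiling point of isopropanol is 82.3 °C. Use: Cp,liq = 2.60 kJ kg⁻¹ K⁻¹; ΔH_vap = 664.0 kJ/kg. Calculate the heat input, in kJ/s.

Q = 782 kJ/s

liquid 52.7→82.3 °C: 76.96 kJ/kg
vaporisation at 82.3 °C: 664 kJ/kg
Δh = 76.96 + 664 = 740.96 kJ/kg
Q = ṁ·Δh = 63.31 kg/min × 740.96 kJ/kg = 46910 kJ/min
|Q| = 781.84 kW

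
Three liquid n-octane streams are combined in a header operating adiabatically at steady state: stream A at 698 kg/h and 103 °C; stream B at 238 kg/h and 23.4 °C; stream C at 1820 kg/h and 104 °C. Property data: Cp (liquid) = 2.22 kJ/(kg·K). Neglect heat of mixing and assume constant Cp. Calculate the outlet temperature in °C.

T_out = 96.8 °C

Energy balance with Q = 0: Σ ṁᵢCp,ᵢ(T_out − Tᵢ) = 0
Σ ṁᵢCp,ᵢTᵢ = 698×2.22×103 + 238×2.22×23.4 + 1820×2.22×104 = 592170
Σ ṁᵢCp,ᵢ = 698×2.22 + 238×2.22 + 1820×2.22 = 6118.3
T_out = 592170 / 6118.3 = 96.786 °C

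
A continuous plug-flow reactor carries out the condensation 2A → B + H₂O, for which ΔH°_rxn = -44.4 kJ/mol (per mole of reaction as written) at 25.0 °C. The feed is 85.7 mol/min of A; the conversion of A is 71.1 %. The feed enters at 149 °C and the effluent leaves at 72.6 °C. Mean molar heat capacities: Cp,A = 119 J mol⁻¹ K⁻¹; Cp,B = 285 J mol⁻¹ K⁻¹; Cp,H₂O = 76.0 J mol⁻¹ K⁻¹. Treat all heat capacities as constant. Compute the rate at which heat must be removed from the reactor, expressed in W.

Q_out = 32600 W

Extent of reaction ξ = 0.711 × 85.7 / 2 = 30.466 mol/min
Reaction term: ξ·ΔH°_rxn = 30.466 × -44.4 = -1352.7 kJ/min
Sensible, feed 149→25 °C: -1264.6 kJ/min
Outlet flows (mol/min): A 24.767, B 30.466, H₂O 30.466
Sensible, products 25→72.6 °C: 663.81 kJ/min
Q = ΔH = -1953.5 kJ/min = -32.558 kW
Heat removed = 32558 W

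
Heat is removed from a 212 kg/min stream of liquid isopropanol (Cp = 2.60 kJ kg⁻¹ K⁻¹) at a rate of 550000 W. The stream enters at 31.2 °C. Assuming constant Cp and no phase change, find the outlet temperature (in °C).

Q = 550000 W = 33000 kJ/min
ΔT = Q/(ṁ·Cp) = 33000/(212×2.60) = 59.869 K
T_out = 31.2 − 59.869 = -28.669 °C

T_out = -28.7 °C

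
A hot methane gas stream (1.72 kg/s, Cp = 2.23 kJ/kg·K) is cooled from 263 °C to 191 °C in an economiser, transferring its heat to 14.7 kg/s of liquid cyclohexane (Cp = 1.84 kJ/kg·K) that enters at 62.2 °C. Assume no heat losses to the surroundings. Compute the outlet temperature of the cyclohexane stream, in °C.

T_c,out = 72.4 °C

Heat released by hot stream: Q = 1.72 × 2.23 × (263 − 191) = 276.16 kJ/s
Energy balance on cold side (adiabatic exchanger): Q = ṁ_c·Cp_c·(T_c,out − T_c,in)
T_c,out = 62.2 + 276.16/(14.7 × 1.84) = 72.41 °C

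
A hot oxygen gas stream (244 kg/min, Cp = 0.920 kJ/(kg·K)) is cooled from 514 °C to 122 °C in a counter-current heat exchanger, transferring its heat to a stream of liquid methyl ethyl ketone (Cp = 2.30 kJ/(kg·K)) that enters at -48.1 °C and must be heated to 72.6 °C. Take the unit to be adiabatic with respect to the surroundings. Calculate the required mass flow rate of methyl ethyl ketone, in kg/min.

ṁ_c = 317 kg/min

Heat released by hot stream: Q = 244 × 0.920 × (514 − 122) = 87996 kJ/min
Energy balance on cold side (adiabatic exchanger): Q = ṁ_c·Cp_c·(T_c,out − T_c,in)
ṁ_c = 87996 / [2.30 × (72.6 − -48.1)] = 316.98 kg/min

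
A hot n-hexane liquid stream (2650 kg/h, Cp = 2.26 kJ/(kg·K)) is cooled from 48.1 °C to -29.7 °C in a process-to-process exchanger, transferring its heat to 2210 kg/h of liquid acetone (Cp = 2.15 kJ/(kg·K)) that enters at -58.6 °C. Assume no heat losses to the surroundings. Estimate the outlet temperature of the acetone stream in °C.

Heat released by hot stream: Q = 2650 × 2.26 × (48.1 − -29.7) = 465940 kJ/h
Energy balance on cold side (adiabatic exchanger): Q = ṁ_c·Cp_c·(T_c,out − T_c,in)
T_c,out = -58.6 + 465940/(2210 × 2.15) = 39.463 °C

T_c,out = 39.5 °C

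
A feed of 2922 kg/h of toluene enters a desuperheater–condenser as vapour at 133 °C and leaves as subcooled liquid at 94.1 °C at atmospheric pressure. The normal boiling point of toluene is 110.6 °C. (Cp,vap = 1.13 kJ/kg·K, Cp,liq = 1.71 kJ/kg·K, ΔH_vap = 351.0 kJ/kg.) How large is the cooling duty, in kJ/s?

vapour 133→110.6 °C: -25.312 kJ/kg
condensation at 110.6 °C: -351 kJ/kg
liquid 110.6→94.1 °C: -28.215 kJ/kg
Δh = -25.312 + -351 + -28.215 = -404.53 kJ/kg
Q = ṁ·Δh = 2922 kg/h × -404.53 kJ/kg = -1.182e+06 kJ/h
|Q| = 328.34 kW

Q_c = 328 kJ/s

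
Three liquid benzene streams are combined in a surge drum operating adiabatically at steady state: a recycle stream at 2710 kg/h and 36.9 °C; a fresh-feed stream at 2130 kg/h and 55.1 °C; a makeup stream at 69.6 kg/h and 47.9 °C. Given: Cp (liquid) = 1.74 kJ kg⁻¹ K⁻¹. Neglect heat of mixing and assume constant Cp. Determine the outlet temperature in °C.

Adiabatic, steady state ⇒ Σ ṁᵢCp,ᵢ(T_out − Tᵢ) = 0
Σ ṁᵢCp,ᵢTᵢ = 2710×1.74×36.9 + 2130×1.74×55.1 + 69.6×1.74×47.9 = 384010
Σ ṁᵢCp,ᵢ = 2710×1.74 + 2130×1.74 + 69.6×1.74 = 8542.7
T_out = 384010 / 8542.7 = 44.952 °C

T_out = 45.0 °C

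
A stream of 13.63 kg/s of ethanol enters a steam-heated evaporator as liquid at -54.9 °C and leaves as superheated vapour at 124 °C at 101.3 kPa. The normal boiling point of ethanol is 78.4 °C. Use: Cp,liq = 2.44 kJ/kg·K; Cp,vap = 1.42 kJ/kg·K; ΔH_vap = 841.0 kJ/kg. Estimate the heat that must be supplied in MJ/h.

liquid -54.9→78.4 °C: 325.25 kJ/kg
vaporisation at 78.4 °C: 841 kJ/kg
vapour 78.4→124 °C: 64.752 kJ/kg
Δh = 325.25 + 841 + 64.752 = 1231 kJ/kg
Q = ṁ·Δh = 13.63 kg/s × 1231 kJ/kg = 16779 kJ/s
|Q| = 16779 kW = 60403 MJ/h

Q = 60400 MJ/h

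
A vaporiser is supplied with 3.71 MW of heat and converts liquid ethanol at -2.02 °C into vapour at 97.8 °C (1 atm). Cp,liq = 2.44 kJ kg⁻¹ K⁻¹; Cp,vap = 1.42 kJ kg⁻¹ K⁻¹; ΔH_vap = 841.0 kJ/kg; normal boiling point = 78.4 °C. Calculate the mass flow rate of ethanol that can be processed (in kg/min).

Δh = 2.44×(78.4−-2.02) + 841.0 + 1.42×(97.8−78.4) = 1064.8 kJ/kg
Q = 3.71 MW = 3710 kJ/s = 222600 kJ/min
ṁ = Q/Δh = 222600 / 1064.8 = 209.06 kg/min

ṁ = 209 kg/min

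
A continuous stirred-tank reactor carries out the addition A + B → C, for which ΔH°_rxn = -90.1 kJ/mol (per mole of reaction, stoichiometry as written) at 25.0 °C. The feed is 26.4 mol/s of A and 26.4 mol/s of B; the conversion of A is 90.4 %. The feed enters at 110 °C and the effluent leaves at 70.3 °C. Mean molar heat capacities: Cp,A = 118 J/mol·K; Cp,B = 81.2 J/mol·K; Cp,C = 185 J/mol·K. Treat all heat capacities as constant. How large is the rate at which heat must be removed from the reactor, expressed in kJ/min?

Extent of reaction ξ = 0.904 × 26.4 = 23.866 mol/s
Reaction term: ξ·ΔH°_rxn = 23.866 × -90.1 = -2150.3 kJ/s
Sensible, feed 110→25 °C: -447 kJ/s
Outlet flows (mol/s): A 2.5344, B 2.5344, C 23.866
Sensible, products 25→70.3 °C: 222.88 kJ/s
Q = ΔH = -2374.4 kJ/s = -2374.4 kW
Heat removed = 142470 kJ/min

Q_out = 142000 kJ/min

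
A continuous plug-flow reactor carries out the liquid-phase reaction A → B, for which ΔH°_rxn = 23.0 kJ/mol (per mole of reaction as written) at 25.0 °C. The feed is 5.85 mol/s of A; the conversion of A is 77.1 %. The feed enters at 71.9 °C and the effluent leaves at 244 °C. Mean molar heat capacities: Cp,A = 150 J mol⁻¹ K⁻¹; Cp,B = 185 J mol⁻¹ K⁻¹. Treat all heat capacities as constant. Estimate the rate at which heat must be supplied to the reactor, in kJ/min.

Extent of reaction ξ = 0.771 × 5.85 = 4.5103 mol/s
Reaction term: ξ·ΔH°_rxn = 4.5103 × 23.0 = 103.74 kJ/s
Sensible, feed 71.9→25 °C: -41.155 kJ/s
Outlet flows (mol/s): A 1.3396, B 4.5103
Sensible, products 25→244 °C: 226.74 kJ/s
Q = ΔH = 289.33 kJ/s = 289.33 kW
Heat supplied = 17360 kJ/min

Q_in = 17400 kJ/min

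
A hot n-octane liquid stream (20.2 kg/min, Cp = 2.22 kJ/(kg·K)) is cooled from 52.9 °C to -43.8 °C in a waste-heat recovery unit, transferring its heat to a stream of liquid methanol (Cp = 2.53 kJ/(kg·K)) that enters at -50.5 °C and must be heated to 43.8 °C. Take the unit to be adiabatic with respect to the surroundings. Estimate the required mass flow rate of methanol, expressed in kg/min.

ṁ_c = 18.2 kg/min

Heat released by hot stream: Q = 20.2 × 2.22 × (52.9 − -43.8) = 4336.4 kJ/min
Energy balance on cold side (adiabatic exchanger): Q = ṁ_c·Cp_c·(T_c,out − T_c,in)
ṁ_c = 4336.4 / [2.53 × (43.8 − -50.5)] = 18.176 kg/min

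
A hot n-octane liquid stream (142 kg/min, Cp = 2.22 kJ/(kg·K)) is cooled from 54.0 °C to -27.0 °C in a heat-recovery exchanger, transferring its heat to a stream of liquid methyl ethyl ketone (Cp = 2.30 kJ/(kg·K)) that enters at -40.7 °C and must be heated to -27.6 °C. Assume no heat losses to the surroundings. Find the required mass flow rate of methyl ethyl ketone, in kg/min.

ṁ_c = 847 kg/min

Heat released by hot stream: Q = 142 × 2.22 × (54.0 − -27.0) = 25534 kJ/min
Energy balance on cold side (adiabatic exchanger): Q = ṁ_c·Cp_c·(T_c,out − T_c,in)
ṁ_c = 25534 / [2.30 × (-27.6 − -40.7)] = 847.48 kg/min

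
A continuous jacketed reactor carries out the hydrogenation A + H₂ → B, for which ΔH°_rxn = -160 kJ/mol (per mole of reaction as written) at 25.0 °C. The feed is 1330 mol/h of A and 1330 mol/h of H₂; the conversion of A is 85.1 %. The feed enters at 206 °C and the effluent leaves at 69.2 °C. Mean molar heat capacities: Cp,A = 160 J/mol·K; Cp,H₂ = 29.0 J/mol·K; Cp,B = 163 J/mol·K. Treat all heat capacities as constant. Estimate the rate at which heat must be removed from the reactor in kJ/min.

Extent of reaction ξ = 0.851 × 1330 = 1131.8 mol/h
Reaction term: ξ·ΔH°_rxn = 1131.8 × -160 = -181090 kJ/h
Sensible, feed 206→25 °C: -45498 kJ/h
Outlet flows (mol/h): A 198.17, H₂ 198.17, B 1131.8
Sensible, products 25→69.2 °C: 9809.9 kJ/h
Q = ΔH = -216780 kJ/h = -60.217 kW
Heat removed = 3613 kJ/min

Q_out = 3610 kJ/min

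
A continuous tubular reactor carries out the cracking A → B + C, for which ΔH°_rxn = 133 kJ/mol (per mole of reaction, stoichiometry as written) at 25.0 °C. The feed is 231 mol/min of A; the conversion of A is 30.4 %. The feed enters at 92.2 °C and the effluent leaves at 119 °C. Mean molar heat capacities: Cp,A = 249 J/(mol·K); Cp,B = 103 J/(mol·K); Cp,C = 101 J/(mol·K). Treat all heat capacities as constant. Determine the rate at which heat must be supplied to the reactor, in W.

Q_in = 176000 W

Extent of reaction ξ = 0.304 × 231 = 70.224 mol/min
Reaction term: ξ·ΔH°_rxn = 70.224 × 133 = 9339.8 kJ/min
Sensible, feed 92.2→25 °C: -3865.3 kJ/min
Outlet flows (mol/min): A 160.78, B 70.224, C 70.224
Sensible, products 25→119 °C: 5109.7 kJ/min
Q = ΔH = 10584 kJ/min = 176.4 kW
Heat supplied = 176400 W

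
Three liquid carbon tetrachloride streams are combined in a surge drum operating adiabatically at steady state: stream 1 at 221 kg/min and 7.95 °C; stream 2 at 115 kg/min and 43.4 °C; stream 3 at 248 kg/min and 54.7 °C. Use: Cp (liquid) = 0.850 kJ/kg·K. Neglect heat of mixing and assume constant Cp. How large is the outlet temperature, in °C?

Energy balance with Q = 0: Σ ṁᵢCp,ᵢ(T_out − Tᵢ) = 0
T_out = Σ ṁᵢCp,ᵢTᵢ / Σ ṁᵢCp,ᵢ
      = 17267 / 496.4 = 34.783 °C

T_out = 34.8 °C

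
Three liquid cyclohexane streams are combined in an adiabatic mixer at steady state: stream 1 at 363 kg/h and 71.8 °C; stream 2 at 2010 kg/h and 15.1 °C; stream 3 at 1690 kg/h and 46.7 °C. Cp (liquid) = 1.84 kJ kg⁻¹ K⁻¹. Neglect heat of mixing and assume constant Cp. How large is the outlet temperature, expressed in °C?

T_out = 33.3 °C

Energy balance with Q = 0: Σ ṁᵢCp,ᵢ(T_out − Tᵢ) = 0
T_out = Σ ṁᵢCp,ᵢTᵢ / Σ ṁᵢCp,ᵢ
      = 249020 / 7475.9 = 33.31 °C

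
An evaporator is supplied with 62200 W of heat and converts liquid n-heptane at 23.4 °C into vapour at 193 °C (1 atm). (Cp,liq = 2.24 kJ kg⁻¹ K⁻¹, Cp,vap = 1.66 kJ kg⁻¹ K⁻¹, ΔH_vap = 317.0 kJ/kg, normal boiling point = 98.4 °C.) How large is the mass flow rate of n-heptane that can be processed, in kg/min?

Δh = 2.24×(98.4−23.4) + 317.0 + 1.66×(193−98.4) = 642.04 kJ/kg
Q = 62200 W = 62.2 kJ/s = 3732 kJ/min
ṁ = Q/Δh = 3732 / 642.04 = 5.8128 kg/min

ṁ = 5.81 kg/min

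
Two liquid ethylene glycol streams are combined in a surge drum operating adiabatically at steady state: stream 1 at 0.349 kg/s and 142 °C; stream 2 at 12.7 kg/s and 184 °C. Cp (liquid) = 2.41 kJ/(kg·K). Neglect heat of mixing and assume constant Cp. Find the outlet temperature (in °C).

T_out = 183 °C

No heat crosses the boundary, so H_out = H_in.
T_out = Σ ṁᵢCp,ᵢTᵢ / Σ ṁᵢCp,ᵢ
      = 5751.1 / 31.448 = 182.88 °C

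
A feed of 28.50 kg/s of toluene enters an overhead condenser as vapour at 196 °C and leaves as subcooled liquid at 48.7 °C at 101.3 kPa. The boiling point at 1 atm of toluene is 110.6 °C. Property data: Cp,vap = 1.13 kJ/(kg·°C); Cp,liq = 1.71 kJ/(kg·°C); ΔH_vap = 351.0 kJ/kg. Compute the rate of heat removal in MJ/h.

vapour 196→110.6 °C: -96.502 kJ/kg
condensation at 110.6 °C: -351 kJ/kg
liquid 110.6→48.7 °C: -105.85 kJ/kg
Δh = -96.502 + -351 + -105.85 = -553.35 kJ/kg
Q = ṁ·Δh = 28.50 kg/s × -553.35 kJ/kg = -15771 kJ/s
|Q| = 15771 kW = 56774 MJ/h

Q_c = 56800 MJ/h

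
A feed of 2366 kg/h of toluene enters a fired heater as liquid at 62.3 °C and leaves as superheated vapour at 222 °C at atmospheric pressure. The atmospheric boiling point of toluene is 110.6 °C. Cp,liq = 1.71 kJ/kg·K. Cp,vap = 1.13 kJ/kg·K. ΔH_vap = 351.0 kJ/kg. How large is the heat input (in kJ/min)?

liquid 62.3→110.6 °C: 82.593 kJ/kg
vaporisation at 110.6 °C: 351 kJ/kg
vapour 110.6→222 °C: 125.88 kJ/kg
Δh = 82.593 + 351 + 125.88 = 559.48 kJ/kg
Q = ṁ·Δh = 2366 kg/h × 559.48 kJ/kg = 1.3237e+06 kJ/h
|Q| = 367.7 kW = 22062 kJ/min

Q = 22100 kJ/min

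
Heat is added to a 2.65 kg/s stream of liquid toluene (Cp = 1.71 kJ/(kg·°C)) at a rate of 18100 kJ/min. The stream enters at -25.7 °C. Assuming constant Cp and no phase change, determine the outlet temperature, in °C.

T_out = 40.9 °C

Q = 18100 kJ/min = 301.67 kJ/s
ΔT = Q/(ṁ·Cp) = 301.67/(2.65×1.71) = 66.571 K
T_out = -25.7 + 66.571 = 40.871 °C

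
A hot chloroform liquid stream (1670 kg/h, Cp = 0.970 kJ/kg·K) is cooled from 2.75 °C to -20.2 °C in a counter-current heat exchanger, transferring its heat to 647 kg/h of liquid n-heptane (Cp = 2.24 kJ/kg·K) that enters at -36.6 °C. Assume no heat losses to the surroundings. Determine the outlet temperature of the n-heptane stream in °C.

Heat released by hot stream: Q = 1670 × 0.970 × (2.75 − -20.2) = 37177 kJ/h
Energy balance on cold side (adiabatic exchanger): Q = ṁ_c·Cp_c·(T_c,out − T_c,in)
T_c,out = -36.6 + 37177/(647 × 2.24) = -10.948 °C

T_c,out = -10.9 °C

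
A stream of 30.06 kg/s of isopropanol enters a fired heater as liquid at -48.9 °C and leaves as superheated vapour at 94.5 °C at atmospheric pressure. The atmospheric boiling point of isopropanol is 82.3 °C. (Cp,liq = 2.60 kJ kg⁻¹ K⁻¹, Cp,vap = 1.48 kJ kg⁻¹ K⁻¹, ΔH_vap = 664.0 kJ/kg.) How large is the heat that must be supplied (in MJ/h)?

liquid -48.9→82.3 °C: 341.12 kJ/kg
vaporisation at 82.3 °C: 664 kJ/kg
vapour 82.3→94.5 °C: 18.056 kJ/kg
Δh = 341.12 + 664 + 18.056 = 1023.2 kJ/kg
Q = ṁ·Δh = 30.06 kg/s × 1023.2 kJ/kg = 30757 kJ/s
|Q| = 30757 kW = 110720 MJ/h

Q = 111000 MJ/h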